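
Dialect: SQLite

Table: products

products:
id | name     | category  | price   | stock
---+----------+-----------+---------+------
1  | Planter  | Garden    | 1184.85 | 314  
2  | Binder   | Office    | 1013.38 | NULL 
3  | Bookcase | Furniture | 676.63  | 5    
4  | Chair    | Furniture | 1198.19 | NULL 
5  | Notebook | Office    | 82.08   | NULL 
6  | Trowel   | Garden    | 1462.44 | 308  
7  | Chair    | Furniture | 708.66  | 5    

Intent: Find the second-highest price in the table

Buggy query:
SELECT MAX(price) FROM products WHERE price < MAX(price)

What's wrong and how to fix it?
Bug: MAX(price) on the right of the comparison is an aggregate-in-WHERE error

Fix: Compute the overall MAX in a subquery, then take MAX of rows below it

Corrected query:
SELECT MAX(price) FROM products WHERE price < (SELECT MAX(price) FROM products)

Result:
MAX(price)
----------
1198.19   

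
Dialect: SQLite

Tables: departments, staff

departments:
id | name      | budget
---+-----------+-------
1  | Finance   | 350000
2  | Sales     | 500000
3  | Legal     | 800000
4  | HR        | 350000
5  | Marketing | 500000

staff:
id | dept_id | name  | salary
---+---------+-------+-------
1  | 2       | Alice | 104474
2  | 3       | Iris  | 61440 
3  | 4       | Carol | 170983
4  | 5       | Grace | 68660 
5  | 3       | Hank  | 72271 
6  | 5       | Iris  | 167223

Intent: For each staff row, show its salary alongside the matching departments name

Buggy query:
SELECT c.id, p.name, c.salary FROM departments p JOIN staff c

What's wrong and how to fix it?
Bug: Missing join condition: each staff row is matched to all departments rows instead of just its own

Fix: Add ON c.dept_id = p.id to the JOIN

Corrected query:
SELECT c.id, p.name, c.salary FROM departments p JOIN staff c ON c.dept_id = p.id

Result:
id | name      | salary
---+-----------+-------
1  | Sales     | 104474
2  | Legal     | 61440 
3  | HR        | 170983
4  | Marketing | 68660 
5  | Legal     | 72271 
6  | Marketing | 167223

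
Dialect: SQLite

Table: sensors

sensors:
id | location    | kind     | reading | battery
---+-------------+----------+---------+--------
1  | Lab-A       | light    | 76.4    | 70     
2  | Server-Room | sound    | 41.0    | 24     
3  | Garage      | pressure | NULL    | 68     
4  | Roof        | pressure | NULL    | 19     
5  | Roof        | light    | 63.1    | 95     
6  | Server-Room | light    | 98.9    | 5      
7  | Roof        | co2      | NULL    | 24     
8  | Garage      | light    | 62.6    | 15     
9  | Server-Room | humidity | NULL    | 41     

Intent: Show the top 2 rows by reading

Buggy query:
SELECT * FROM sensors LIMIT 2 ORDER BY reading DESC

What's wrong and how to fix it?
Bug: ORDER BY cannot follow LIMIT; LIMIT is the final clause

Fix: Swap the clauses: ORDER BY first, then LIMIT

Corrected query:
SELECT * FROM sensors ORDER BY reading DESC LIMIT 2

Result:
id | location    | kind  | reading | battery
---+-------------+-------+---------+--------
6  | Server-Room | light | 98.9    | 5      
1  | Lab-A       | light | 76.4    | 70     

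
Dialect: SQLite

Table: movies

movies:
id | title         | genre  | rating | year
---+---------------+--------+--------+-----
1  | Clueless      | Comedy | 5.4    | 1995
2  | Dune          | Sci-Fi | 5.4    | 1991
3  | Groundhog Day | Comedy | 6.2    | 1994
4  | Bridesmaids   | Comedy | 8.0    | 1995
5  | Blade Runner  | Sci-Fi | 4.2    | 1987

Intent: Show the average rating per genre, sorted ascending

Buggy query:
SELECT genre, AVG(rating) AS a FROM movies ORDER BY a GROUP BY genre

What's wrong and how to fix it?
Bug: GROUP BY must precede ORDER BY

Fix: Move ORDER BY to the end, after GROUP BY

Corrected query:
SELECT genre, AVG(rating) AS a FROM movies GROUP BY genre ORDER BY a

Result:
genre  | a       
-------+---------
Sci-Fi | 4.8     
Comedy | 6.533333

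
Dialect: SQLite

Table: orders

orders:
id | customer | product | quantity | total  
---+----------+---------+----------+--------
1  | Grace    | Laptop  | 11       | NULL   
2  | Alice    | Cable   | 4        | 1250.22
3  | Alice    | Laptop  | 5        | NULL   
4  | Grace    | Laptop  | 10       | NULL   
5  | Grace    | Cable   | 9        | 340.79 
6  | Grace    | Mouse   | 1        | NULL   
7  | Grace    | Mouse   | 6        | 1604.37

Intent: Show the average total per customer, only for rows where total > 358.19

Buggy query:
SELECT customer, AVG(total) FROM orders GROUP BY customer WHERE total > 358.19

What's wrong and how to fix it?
Bug: WHERE cannot follow GROUP BY

Fix: Move the WHERE clause before GROUP BY

Corrected query:
SELECT customer, AVG(total) FROM orders WHERE total > 358.19 GROUP BY customer

Result:
customer | AVG(total)
---------+-----------
Alice    | 1250.22   
Grace    | 1604.37   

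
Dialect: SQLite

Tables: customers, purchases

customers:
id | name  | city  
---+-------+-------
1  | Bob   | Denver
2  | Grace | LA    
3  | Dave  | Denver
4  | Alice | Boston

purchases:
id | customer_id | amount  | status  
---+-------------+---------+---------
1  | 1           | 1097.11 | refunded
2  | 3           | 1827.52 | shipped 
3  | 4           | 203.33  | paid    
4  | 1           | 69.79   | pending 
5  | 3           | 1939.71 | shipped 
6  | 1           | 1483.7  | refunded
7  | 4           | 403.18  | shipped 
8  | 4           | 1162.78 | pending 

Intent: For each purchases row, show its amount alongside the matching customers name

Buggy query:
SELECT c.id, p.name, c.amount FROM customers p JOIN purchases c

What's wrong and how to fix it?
Bug: Missing join condition: each purchases row is matched to all customers rows instead of just its own

Fix: Specify the join condition linking the foreign key to the parent id

Corrected query:
SELECT c.id, p.name, c.amount FROM customers p JOIN purchases c ON c.customer_id = p.id

Result:
id | name  | amount 
---+-------+--------
1  | Bob   | 1097.11
2  | Dave  | 1827.52
3  | Alice | 203.33 
4  | Bob   | 69.79  
5  | Dave  | 1939.71
6  | Bob   | 1483.7 
7  | Alice | 403.18 
8  | Alice | 1162.78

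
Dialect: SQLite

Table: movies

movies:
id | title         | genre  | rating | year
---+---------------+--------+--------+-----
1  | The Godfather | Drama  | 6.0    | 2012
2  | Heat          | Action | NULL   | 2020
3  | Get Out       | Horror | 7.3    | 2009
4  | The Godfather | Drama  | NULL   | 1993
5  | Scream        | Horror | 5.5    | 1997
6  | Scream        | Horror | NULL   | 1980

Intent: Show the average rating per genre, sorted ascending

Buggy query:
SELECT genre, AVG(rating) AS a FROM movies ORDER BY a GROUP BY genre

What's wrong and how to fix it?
Bug: GROUP BY must precede ORDER BY

Fix: Reorder: SELECT … FROM … GROUP BY … ORDER BY …

Corrected query:
SELECT genre, AVG(rating) AS a FROM movies GROUP BY genre ORDER BY a

Result:
genre  | a   
-------+-----
Action | NULL
Drama  | 6   
Horror | 6.4 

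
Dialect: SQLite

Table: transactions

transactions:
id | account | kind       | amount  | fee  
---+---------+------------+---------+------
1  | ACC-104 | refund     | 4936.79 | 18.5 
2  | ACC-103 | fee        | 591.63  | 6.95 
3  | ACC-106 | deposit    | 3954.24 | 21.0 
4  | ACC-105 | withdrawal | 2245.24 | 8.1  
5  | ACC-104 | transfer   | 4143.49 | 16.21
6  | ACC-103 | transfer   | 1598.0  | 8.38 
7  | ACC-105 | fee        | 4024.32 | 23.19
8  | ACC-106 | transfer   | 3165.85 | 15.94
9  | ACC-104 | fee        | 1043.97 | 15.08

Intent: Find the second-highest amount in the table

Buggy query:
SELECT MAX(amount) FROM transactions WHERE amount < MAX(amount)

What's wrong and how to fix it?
Bug: The inner MAX is an aggregate inside WHERE, which is not allowed

Fix: Put the inner MAX in a scalar subquery

Corrected query:
SELECT MAX(amount) FROM transactions WHERE amount < (SELECT MAX(amount) FROM transactions)

Result:
MAX(amount)
-----------
4143.49    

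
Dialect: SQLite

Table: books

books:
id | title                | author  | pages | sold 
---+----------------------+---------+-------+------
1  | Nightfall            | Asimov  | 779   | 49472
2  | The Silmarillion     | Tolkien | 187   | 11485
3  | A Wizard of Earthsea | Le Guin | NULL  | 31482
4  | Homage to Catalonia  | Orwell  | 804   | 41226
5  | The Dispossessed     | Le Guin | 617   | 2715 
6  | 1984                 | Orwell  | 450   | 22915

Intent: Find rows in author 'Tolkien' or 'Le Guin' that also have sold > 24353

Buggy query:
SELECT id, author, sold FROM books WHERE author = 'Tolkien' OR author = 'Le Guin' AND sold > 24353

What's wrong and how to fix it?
Bug: AND binds tighter than OR, so this parses as author = 'Tolkien' OR (author = 'Le Guin' AND sold > 24353)

Fix: Add parentheses around the OR so the AND applies to both alternatives

Corrected query:
SELECT id, author, sold FROM books WHERE (author = 'Tolkien' OR author = 'Le Guin') AND sold > 24353

Result:
id | author  | sold 
---+---------+------
3  | Le Guin | 31482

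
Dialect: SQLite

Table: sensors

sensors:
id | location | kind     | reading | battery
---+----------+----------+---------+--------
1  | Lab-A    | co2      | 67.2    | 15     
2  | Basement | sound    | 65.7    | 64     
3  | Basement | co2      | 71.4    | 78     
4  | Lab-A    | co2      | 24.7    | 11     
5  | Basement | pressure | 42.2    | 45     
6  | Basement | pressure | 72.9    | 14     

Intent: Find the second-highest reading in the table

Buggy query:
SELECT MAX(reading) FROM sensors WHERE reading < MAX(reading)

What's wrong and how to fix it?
Bug: The inner MAX is an aggregate inside WHERE, which is not allowed

Fix: Compute the overall MAX in a subquery, then take MAX of rows below it

Corrected query:
SELECT MAX(reading) FROM sensors WHERE reading < (SELECT MAX(reading) FROM sensors)

Result:
MAX(reading)
------------
71.4        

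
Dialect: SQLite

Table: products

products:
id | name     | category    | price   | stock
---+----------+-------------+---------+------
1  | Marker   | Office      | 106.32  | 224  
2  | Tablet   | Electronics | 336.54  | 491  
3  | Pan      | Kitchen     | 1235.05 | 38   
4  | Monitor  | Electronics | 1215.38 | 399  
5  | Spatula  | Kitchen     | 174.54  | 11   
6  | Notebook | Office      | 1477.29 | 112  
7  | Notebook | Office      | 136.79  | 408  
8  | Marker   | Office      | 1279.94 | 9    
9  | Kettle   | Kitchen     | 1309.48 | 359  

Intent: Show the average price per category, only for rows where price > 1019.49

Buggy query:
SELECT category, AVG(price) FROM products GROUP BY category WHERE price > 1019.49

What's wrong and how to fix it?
Bug: WHERE cannot follow GROUP BY

Fix: Move the WHERE clause before GROUP BY

Corrected query:
SELECT category, AVG(price) FROM products WHERE price > 1019.49 GROUP BY category

Result:
category    | AVG(price)
------------+-----------
Electronics | 1215.38   
Kitchen     | 1272.265  
Office      | 1378.615  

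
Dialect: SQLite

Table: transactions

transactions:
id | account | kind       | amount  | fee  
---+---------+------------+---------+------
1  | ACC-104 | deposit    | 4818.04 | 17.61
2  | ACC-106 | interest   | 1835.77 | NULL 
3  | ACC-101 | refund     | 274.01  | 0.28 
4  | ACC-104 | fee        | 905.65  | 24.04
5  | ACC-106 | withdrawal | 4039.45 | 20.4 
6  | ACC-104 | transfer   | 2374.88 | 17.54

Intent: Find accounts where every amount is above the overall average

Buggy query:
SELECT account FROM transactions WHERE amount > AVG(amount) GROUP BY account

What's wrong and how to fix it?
Bug: WHERE evaluates per row before aggregation, so AVG() is unavailable

Fix: Compute the overall average in a scalar subquery and compare each group's MIN against it in HAVING

Corrected query:
SELECT account FROM transactions GROUP BY account HAVING MIN(amount) > (SELECT AVG(amount) FROM transactions)

Result:
(no rows)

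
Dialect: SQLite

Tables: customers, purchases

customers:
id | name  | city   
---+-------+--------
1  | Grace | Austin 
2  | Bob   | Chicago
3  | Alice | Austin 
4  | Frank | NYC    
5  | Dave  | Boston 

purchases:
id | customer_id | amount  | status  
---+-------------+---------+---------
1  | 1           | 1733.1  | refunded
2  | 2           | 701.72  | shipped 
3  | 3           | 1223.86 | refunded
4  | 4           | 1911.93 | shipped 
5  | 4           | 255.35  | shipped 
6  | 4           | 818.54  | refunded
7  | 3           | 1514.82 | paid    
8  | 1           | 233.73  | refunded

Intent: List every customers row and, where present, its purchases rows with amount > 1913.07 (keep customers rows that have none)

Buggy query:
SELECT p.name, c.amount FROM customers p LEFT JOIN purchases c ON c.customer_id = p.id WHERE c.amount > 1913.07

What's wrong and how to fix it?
Bug: A WHERE condition on the right-hand table after LEFT JOIN drops unmatched parents

Fix: Move the right-table condition into the ON clause so unmatched parents are kept

Corrected query:
SELECT p.name, c.amount FROM customers p LEFT JOIN purchases c ON c.customer_id = p.id AND c.amount > 1913.07

Result:
name  | amount
------+-------
Grace | NULL  
Bob   | NULL  
Alice | NULL  
Frank | NULL  
Dave  | NULL  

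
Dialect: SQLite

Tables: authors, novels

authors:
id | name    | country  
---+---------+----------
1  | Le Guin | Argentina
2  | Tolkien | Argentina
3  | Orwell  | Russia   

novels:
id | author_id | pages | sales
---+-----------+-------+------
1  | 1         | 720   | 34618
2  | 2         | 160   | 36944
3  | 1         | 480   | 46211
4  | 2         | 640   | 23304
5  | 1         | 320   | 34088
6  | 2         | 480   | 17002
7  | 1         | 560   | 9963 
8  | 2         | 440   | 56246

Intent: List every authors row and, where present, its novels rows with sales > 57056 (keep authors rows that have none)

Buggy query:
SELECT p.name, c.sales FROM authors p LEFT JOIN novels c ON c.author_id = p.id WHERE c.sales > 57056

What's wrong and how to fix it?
Bug: Filtering c.sales in WHERE discards the NULL rows produced by LEFT JOIN, turning it into an inner join

Fix: Put 'c.sales > 57056' in the JOIN's ON clause instead of WHERE

Corrected query:
SELECT p.name, c.sales FROM authors p LEFT JOIN novels c ON c.author_id = p.id AND c.sales > 57056

Result:
name    | sales
--------+------
Le Guin | NULL 
Tolkien | NULL 
Orwell  | NULL 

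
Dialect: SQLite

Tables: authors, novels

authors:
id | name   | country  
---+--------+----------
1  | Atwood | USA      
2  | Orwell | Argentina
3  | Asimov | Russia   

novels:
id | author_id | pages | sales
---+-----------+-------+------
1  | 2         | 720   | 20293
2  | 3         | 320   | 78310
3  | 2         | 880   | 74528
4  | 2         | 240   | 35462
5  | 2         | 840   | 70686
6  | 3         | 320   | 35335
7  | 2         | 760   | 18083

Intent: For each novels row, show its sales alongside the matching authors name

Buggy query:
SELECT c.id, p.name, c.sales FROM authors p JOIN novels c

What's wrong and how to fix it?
Bug: JOIN with no ON clause produces a cartesian product; every novels row pairs with every authors row

Fix: Specify the join condition linking the foreign key to the parent id

Corrected query:
SELECT c.id, p.name, c.sales FROM authors p JOIN novels c ON c.author_id = p.id

Result:
id | name   | sales
---+--------+------
1  | Orwell | 20293
2  | Asimov | 78310
3  | Orwell | 74528
4  | Orwell | 35462
5  | Orwell | 70686
6  | Asimov | 35335
7  | Orwell | 18083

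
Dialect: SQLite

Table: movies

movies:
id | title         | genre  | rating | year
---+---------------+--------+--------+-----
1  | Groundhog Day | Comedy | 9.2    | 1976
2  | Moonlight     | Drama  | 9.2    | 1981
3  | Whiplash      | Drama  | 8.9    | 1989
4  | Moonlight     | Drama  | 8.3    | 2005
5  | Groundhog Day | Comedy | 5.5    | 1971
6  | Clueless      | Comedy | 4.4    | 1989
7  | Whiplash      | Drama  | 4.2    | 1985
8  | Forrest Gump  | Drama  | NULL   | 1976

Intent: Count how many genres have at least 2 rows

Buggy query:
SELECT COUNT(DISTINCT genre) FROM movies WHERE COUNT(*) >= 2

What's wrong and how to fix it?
Bug: WHERE filters individual rows, not groups, so a group-level COUNT is invalid there

Fix: Group first with HAVING COUNT(*) >= 2, then COUNT the resulting groups

Corrected query:
SELECT COUNT(*) FROM (SELECT genre FROM movies GROUP BY genre HAVING COUNT(*) >= 2)

Result:
COUNT(*)
--------
2       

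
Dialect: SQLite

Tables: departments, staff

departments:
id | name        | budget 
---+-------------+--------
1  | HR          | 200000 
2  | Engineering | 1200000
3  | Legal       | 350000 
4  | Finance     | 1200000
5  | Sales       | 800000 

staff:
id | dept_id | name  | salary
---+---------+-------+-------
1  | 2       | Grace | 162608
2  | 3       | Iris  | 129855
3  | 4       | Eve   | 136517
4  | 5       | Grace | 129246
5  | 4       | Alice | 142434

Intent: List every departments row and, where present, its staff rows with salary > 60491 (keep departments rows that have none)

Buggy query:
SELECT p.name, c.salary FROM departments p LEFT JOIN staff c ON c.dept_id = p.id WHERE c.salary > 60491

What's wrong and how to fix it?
Bug: Filtering c.salary in WHERE discards the NULL rows produced by LEFT JOIN, turning it into an inner join

Fix: Move the right-table condition into the ON clause so unmatched parents are kept

Corrected query:
SELECT p.name, c.salary FROM departments p LEFT JOIN staff c ON c.dept_id = p.id AND c.salary > 60491

Result:
name        | salary
------------+-------
HR          | NULL  
Engineering | 162608
Legal       | 129855
Finance     | 136517
Finance     | 142434
Sales       | 129246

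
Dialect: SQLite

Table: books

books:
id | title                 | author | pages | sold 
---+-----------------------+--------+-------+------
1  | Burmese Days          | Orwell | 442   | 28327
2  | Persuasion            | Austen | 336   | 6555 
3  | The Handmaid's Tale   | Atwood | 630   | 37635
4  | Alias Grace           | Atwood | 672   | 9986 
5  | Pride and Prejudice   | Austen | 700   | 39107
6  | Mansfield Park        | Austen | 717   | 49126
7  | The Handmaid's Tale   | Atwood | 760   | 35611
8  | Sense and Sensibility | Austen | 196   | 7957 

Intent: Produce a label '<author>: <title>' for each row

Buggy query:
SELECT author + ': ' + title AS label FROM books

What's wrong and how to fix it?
Bug: SQLite uses || for string concatenation; + coerces text to numbers (yielding 0)

Fix: Use the || operator for string concatenation

Corrected query:
SELECT author || ': ' || title AS label FROM books

Result:
label                        
-----------------------------
Orwell: Burmese Days         
Austen: Persuasion           
Atwood: The Handmaid's Tale  
Atwood: Alias Grace          
Austen: Pride and Prejudice  
Austen: Mansfield Park       
Atwood: The Handmaid's Tale  
Austen: Sense and Sensibility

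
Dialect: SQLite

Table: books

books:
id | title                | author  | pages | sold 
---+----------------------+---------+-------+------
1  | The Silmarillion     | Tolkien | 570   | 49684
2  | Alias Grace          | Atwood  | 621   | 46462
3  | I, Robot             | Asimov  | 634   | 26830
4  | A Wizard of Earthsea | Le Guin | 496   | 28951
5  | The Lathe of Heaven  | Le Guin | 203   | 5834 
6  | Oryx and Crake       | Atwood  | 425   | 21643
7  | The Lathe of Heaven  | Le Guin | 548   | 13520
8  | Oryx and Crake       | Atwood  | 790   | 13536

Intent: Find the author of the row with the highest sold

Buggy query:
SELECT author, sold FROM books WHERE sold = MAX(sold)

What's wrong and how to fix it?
Bug: WHERE is evaluated per row; an aggregate over the whole table isn't defined there

Fix: Wrap MAX in a scalar subquery so WHERE compares against a single value

Corrected query:
SELECT author, sold FROM books WHERE sold = (SELECT MAX(sold) FROM books)

Result:
author  | sold 
--------+------
Tolkien | 49684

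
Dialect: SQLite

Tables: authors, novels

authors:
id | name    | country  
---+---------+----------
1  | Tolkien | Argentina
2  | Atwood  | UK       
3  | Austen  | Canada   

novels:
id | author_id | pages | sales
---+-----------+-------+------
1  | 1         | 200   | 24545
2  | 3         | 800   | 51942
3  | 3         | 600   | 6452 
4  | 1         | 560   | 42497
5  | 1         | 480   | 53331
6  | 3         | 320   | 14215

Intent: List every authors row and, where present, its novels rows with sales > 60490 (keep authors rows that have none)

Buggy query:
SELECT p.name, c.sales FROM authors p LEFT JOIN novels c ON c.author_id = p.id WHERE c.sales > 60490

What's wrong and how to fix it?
Bug: Filtering c.sales in WHERE discards the NULL rows produced by LEFT JOIN, turning it into an inner join

Fix: Put 'c.sales > 60490' in the JOIN's ON clause instead of WHERE

Corrected query:
SELECT p.name, c.sales FROM authors p LEFT JOIN novels c ON c.author_id = p.id AND c.sales > 60490

Result:
name    | sales
--------+------
Tolkien | NULL 
Atwood  | NULL 
Austen  | NULL 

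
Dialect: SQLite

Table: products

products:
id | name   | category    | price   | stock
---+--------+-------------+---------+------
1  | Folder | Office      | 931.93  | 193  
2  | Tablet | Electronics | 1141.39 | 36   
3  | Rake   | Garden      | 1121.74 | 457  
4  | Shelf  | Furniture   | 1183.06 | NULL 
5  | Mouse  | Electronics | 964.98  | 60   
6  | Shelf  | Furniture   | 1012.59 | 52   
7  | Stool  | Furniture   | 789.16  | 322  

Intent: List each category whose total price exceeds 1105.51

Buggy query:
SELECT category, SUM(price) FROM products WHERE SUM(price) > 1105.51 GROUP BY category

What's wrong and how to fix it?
Bug: WHERE runs before GROUP BY, so aggregates aren't available there

Fix: Move the aggregate condition to a HAVING clause

Corrected query:
SELECT category, SUM(price) FROM products GROUP BY category HAVING SUM(price) > 1105.51

Result:
category    | SUM(price)
------------+-----------
Electronics | 2106.37   
Furniture   | 2984.81   
Garden      | 1121.74   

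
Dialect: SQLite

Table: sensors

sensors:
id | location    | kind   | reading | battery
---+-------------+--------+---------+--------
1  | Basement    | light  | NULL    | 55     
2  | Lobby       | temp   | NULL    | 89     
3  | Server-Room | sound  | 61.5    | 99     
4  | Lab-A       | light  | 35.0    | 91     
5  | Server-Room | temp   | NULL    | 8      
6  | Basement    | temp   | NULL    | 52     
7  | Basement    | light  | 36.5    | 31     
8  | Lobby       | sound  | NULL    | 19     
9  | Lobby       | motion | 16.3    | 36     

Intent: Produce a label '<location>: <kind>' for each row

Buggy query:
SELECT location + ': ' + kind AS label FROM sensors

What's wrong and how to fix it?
Bug: '+' is numeric addition; on text columns SQLite converts them to 0 instead of concatenating

Fix: Use the || operator for string concatenation

Corrected query:
SELECT location || ': ' || kind AS label FROM sensors

Result:
label             
------------------
Basement: light   
Lobby: temp       
Server-Room: sound
Lab-A: light      
Server-Room: temp 
Basement: temp    
Basement: light   
Lobby: sound      
Lobby: motion     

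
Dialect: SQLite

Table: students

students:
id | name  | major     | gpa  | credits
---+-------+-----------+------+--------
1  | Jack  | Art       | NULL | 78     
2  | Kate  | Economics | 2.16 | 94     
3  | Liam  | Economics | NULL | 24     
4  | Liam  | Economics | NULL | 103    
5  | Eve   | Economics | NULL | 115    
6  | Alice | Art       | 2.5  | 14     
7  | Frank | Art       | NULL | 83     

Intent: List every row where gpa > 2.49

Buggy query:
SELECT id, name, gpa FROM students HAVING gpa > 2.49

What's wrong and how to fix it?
Bug: HAVING filters the output of aggregation, but this query has no GROUP BY and no aggregate functions, so SQLite rejects it (HAVING clause on a non-aggregate query); the condition here is per row

Fix: Replace HAVING with WHERE since the condition applies to individual rows

Corrected query:
SELECT id, name, gpa FROM students WHERE gpa > 2.49

Result:
id | name  | gpa
---+-------+----
6  | Alice | 2.5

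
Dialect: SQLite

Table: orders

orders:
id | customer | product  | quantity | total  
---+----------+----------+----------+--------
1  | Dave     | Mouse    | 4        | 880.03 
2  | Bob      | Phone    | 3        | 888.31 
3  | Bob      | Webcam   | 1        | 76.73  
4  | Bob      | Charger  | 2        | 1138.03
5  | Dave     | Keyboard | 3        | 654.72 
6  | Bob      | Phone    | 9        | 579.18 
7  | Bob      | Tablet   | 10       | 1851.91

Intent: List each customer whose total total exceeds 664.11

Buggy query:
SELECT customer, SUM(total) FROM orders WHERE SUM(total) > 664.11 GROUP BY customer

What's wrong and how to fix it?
Bug: Aggregate functions cannot appear in a WHERE clause

Fix: Move the aggregate condition to a HAVING clause

Corrected query:
SELECT customer, SUM(total) FROM orders GROUP BY customer HAVING SUM(total) > 664.11

Result:
customer | SUM(total)
---------+-----------
Bob      | 4534.16   
Dave     | 1534.75   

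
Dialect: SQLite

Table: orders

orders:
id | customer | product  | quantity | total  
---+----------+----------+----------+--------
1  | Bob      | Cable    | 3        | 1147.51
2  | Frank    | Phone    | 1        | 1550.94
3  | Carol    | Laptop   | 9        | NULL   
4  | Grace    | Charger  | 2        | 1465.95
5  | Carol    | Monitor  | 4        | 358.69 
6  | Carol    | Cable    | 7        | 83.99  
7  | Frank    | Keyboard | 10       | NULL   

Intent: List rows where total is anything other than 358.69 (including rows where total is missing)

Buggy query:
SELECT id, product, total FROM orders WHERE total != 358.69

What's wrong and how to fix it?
Bug: 'total != 358.69' is unknown when total is NULL, so NULL rows are silently excluded

Fix: Handle NULL separately with IS NULL alongside the inequality

Corrected query:
SELECT id, product, total FROM orders WHERE total != 358.69 OR total IS NULL

Result:
id | product  | total  
---+----------+--------
1  | Cable    | 1147.51
2  | Phone    | 1550.94
3  | Laptop   | NULL   
4  | Charger  | 1465.95
6  | Cable    | 83.99  
7  | Keyboard | NULL   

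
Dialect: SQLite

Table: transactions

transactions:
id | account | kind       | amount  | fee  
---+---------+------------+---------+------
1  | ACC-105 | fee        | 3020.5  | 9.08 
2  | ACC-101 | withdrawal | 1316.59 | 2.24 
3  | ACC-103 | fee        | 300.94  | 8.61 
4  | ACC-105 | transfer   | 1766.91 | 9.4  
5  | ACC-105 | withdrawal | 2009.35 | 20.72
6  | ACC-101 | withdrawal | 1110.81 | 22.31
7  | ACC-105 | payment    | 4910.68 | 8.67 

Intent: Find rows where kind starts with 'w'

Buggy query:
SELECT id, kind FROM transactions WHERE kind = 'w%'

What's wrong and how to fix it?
Bug: Wildcards only work with LIKE; '=' treats '%' as a literal character

Fix: Replace '=' with LIKE so 'w%' is treated as a pattern

Corrected query:
SELECT id, kind FROM transactions WHERE kind LIKE 'w%'

Result:
id | kind      
---+-----------
2  | withdrawal
5  | withdrawal
6  | withdrawal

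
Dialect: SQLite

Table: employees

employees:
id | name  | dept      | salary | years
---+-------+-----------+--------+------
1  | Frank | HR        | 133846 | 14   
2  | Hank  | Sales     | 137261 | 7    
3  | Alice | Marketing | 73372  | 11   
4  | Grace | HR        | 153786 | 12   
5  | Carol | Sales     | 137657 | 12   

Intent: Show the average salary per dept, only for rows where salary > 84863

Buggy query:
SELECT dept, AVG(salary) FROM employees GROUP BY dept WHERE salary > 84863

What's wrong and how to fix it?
Bug: WHERE cannot follow GROUP BY

Fix: Place WHERE between FROM and GROUP BY

Corrected query:
SELECT dept, AVG(salary) FROM employees WHERE salary > 84863 GROUP BY dept

Result:
dept  | AVG(salary)
------+------------
HR    | 143816     
Sales | 137459     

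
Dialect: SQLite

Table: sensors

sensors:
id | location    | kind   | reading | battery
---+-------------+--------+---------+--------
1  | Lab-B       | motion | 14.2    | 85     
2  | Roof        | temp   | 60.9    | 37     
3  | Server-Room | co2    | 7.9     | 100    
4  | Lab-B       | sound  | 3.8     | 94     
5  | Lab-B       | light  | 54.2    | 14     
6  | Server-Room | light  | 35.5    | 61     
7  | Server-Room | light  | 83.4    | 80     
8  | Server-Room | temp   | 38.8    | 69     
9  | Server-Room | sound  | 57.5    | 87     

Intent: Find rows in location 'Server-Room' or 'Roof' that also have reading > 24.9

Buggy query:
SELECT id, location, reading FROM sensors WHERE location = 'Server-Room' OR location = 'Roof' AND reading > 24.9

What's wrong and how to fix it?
Bug: Without parentheses, AND is evaluated before OR, so the reading filter only applies to the 'Roof' branch

Fix: Add parentheses around the OR so the AND applies to both alternatives

Corrected query:
SELECT id, location, reading FROM sensors WHERE (location = 'Server-Room' OR location = 'Roof') AND reading > 24.9

Result:
id | location    | reading
---+-------------+--------
2  | Roof        | 60.9   
6  | Server-Room | 35.5   
7  | Server-Room | 83.4   
8  | Server-Room | 38.8   
9  | Server-Room | 57.5   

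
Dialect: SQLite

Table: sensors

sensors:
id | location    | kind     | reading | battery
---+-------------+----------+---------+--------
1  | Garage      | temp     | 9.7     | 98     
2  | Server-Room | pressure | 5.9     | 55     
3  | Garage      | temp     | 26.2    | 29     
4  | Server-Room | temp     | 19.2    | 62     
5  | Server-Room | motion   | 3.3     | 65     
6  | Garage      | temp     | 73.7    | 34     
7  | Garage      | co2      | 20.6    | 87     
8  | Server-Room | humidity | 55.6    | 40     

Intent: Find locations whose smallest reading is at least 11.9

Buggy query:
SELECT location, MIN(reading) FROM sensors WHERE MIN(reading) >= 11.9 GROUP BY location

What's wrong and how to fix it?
Bug: Aggregates like MIN are computed per group after WHERE runs

Fix: Use HAVING for the per-group MIN condition

Corrected query:
SELECT location, MIN(reading) FROM sensors GROUP BY location HAVING MIN(reading) >= 11.9

Result:
(no rows)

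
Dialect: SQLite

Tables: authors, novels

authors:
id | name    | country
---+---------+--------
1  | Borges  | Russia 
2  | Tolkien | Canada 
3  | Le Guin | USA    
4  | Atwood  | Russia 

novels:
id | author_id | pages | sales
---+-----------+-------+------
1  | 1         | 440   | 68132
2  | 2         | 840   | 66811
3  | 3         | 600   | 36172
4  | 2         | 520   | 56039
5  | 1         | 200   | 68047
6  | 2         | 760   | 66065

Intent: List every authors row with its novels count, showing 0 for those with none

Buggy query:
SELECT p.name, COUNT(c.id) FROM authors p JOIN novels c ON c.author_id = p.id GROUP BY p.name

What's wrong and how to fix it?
Bug: An inner join excludes parents with zero children

Fix: Switch to LEFT JOIN to retain unmatched parent rows

Corrected query:
SELECT p.name, COUNT(c.id) FROM authors p LEFT JOIN novels c ON c.author_id = p.id GROUP BY p.name

Result:
name    | COUNT(c.id)
--------+------------
Atwood  | 0          
Borges  | 2          
Le Guin | 1          
Tolkien | 3          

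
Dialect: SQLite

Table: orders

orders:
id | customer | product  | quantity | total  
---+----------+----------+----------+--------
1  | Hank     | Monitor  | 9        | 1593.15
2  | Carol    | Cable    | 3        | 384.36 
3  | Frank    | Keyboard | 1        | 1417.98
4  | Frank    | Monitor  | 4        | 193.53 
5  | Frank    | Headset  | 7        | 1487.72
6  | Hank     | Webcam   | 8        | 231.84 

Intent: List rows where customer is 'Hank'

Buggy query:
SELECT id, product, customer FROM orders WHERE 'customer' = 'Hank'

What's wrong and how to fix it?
Bug: Single quotes denote string literals in SQL; the column name is being compared as a constant string

Fix: Remove the quotes around the column name (or use double quotes for an identifier)

Corrected query:
SELECT id, product, customer FROM orders WHERE customer = 'Hank'

Result:
id | product | customer
---+---------+---------
1  | Monitor | Hank    
6  | Webcam  | Hank    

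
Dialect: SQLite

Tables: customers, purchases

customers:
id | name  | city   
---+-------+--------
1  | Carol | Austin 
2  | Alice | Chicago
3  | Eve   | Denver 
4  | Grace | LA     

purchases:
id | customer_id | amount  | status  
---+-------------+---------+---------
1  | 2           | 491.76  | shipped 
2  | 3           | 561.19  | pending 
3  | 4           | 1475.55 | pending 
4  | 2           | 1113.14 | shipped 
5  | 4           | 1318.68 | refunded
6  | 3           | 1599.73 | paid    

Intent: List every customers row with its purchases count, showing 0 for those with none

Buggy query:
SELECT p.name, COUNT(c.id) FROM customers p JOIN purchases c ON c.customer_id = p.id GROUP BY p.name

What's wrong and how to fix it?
Bug: INNER JOIN drops customers rows that have no matching purchases rows

Fix: Switch to LEFT JOIN to retain unmatched parent rows

Corrected query:
SELECT p.name, COUNT(c.id) FROM customers p LEFT JOIN purchases c ON c.customer_id = p.id GROUP BY p.name

Result:
name  | COUNT(c.id)
------+------------
Alice | 2          
Carol | 0          
Eve   | 2          
Grace | 2          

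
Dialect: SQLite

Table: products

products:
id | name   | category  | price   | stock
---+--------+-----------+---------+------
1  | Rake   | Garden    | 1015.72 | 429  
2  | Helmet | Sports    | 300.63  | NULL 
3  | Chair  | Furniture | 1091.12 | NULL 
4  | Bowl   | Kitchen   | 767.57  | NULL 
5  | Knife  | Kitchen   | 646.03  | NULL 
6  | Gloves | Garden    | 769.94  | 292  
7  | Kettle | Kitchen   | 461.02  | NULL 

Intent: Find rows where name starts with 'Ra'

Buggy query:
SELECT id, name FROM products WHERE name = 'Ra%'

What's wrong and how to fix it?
Bug: '=' compares the literal string including the % character; pattern matching needs LIKE

Fix: Use LIKE for wildcard pattern matching

Corrected query:
SELECT id, name FROM products WHERE name LIKE 'Ra%'

Result:
id | name
---+-----
1  | Rake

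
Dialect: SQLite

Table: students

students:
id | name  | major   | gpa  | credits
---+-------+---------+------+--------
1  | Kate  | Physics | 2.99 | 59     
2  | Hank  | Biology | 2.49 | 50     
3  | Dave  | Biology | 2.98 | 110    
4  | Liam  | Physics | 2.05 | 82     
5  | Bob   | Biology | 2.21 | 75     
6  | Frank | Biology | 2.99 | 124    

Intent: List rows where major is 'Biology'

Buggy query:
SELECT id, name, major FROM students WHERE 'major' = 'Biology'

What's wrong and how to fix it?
Bug: 'major' in single quotes is a string literal, not the column; the comparison is literal-vs-literal and never true

Fix: Remove the quotes around the column name (or use double quotes for an identifier)

Corrected query:
SELECT id, name, major FROM students WHERE major = 'Biology'

Result:
id | name  | major  
---+-------+--------
2  | Hank  | Biology
3  | Dave  | Biology
5  | Bob   | Biology
6  | Frank | Biology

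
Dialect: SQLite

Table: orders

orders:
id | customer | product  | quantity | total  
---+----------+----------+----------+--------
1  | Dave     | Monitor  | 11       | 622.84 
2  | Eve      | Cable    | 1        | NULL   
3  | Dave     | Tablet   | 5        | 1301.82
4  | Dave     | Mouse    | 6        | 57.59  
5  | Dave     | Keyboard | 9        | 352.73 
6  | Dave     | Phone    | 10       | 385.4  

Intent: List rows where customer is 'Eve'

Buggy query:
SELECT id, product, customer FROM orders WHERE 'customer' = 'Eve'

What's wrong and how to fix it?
Bug: Single quotes denote string literals in SQL; the column name is being compared as a constant string

Fix: Remove the quotes around the column name (or use double quotes for an identifier)

Corrected query:
SELECT id, product, customer FROM orders WHERE customer = 'Eve'

Result:
id | product | customer
---+---------+---------
2  | Cable   | Eve     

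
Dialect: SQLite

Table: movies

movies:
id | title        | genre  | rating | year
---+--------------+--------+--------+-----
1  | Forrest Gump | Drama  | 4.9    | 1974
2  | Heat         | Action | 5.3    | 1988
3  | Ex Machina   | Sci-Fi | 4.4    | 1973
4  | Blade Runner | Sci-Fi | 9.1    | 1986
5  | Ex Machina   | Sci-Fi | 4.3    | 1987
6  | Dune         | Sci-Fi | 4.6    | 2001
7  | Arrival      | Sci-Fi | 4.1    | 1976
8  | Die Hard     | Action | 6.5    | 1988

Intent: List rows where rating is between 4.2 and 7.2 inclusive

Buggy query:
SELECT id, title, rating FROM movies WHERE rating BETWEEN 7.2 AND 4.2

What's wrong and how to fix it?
Bug: BETWEEN expects the lower bound first; with 7.2 AND 4.2 the range is empty

Fix: Swap the bounds so the smaller value comes first

Corrected query:
SELECT id, title, rating FROM movies WHERE rating BETWEEN 4.2 AND 7.2

Result:
id | title        | rating
---+--------------+-------
1  | Forrest Gump | 4.9   
2  | Heat         | 5.3   
3  | Ex Machina   | 4.4   
5  | Ex Machina   | 4.3   
6  | Dune         | 4.6   
8  | Die Hard     | 6.5   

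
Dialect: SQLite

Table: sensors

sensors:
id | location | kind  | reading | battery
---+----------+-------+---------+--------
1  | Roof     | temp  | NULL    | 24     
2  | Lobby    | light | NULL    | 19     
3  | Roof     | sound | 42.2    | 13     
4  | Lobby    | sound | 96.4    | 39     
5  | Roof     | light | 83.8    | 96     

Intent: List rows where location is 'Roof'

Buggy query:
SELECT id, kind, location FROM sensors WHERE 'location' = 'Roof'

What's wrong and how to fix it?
Bug: Single quotes denote string literals in SQL; the column name is being compared as a constant string

Fix: Reference the column as location without single quotes

Corrected query:
SELECT id, kind, location FROM sensors WHERE location = 'Roof'

Result:
id | kind  | location
---+-------+---------
1  | temp  | Roof    
3  | sound | Roof    
5  | light | Roof    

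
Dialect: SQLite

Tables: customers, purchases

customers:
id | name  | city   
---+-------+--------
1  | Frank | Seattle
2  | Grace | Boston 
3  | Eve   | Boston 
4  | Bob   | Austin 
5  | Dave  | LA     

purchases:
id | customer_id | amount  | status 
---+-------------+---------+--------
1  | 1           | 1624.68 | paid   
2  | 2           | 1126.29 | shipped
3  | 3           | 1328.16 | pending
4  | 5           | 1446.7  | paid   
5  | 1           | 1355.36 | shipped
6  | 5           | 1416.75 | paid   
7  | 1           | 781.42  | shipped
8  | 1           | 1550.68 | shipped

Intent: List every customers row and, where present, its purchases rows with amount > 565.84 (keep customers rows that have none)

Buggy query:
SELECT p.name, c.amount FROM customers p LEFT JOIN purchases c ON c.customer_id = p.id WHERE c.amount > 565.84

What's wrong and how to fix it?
Bug: A WHERE condition on the right-hand table after LEFT JOIN drops unmatched parents

Fix: Put 'c.amount > 565.84' in the JOIN's ON clause instead of WHERE

Corrected query:
SELECT p.name, c.amount FROM customers p LEFT JOIN purchases c ON c.customer_id = p.id AND c.amount > 565.84

Result:
name  | amount 
------+--------
Frank | 781.42 
Frank | 1355.36
Frank | 1550.68
Frank | 1624.68
Grace | 1126.29
Eve   | 1328.16
Bob   | NULL   
Dave  | 1416.75
Dave  | 1446.7 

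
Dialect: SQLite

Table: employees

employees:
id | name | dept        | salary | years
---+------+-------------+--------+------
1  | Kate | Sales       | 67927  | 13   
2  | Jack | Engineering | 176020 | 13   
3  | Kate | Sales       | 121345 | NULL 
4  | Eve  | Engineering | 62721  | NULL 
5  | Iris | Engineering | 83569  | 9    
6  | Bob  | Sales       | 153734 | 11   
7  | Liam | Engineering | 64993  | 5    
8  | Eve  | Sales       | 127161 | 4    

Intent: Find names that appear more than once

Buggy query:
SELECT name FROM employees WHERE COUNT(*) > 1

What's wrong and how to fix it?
Bug: WHERE can't reference COUNT(*); aggregates are computed after WHERE

Fix: Group first, then use HAVING for the count condition

Corrected query:
SELECT name FROM employees GROUP BY name HAVING COUNT(*) > 1

Result:
name
----
Eve 
Kate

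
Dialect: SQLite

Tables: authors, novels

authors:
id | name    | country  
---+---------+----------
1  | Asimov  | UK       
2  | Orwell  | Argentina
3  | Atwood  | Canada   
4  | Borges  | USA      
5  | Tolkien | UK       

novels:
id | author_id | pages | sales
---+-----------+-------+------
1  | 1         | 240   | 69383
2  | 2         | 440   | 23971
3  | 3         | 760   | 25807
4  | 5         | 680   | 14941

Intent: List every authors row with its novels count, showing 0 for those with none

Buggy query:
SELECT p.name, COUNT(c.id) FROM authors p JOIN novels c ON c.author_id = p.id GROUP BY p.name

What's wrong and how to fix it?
Bug: INNER JOIN drops authors rows that have no matching novels rows

Fix: Use LEFT JOIN so parents without children still appear (COUNT(c.id) gives 0)

Corrected query:
SELECT p.name, COUNT(c.id) FROM authors p LEFT JOIN novels c ON c.author_id = p.id GROUP BY p.name

Result:
name    | COUNT(c.id)
--------+------------
Asimov  | 1          
Atwood  | 1          
Borges  | 0          
Orwell  | 1          
Tolkien | 1          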